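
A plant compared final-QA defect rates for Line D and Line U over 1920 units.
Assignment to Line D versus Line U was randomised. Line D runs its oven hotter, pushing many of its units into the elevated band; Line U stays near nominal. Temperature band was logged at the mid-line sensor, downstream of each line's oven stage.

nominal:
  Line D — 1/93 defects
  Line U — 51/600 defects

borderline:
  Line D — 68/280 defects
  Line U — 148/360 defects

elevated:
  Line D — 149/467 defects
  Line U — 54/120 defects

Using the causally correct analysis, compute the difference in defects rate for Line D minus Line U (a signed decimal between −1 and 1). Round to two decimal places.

In-process temperature band lies on the pathway line → in-process temperature band → outcome, so adjusting for it blocks the indirect effect. For the total causal effect of line, use the unadjusted pooled rates.
The causal difference is the pooled difference: 0.260 − 0.234 = +0.025.

+0.03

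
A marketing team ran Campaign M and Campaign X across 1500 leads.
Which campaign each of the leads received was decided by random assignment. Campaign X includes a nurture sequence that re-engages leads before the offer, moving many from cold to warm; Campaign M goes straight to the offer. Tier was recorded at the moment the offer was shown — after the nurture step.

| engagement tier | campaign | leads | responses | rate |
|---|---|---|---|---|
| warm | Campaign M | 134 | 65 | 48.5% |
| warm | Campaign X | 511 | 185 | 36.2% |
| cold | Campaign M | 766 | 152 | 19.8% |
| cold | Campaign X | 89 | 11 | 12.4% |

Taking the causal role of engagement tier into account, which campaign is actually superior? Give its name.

Campaign X

The engagement tier-specific comparison favours Campaign M throughout, but the pooled figures favour Campaign X. The question is whether to condition on engagement tier.
The distribution of engagement tier is itself part of what the campaign does — it is an intermediate outcome. Holding it fixed would remove that part of the effect; the total effect is the pooled difference.
Pooled: Campaign M 24.1% vs Campaign X 32.7%; Campaign X is higher overall.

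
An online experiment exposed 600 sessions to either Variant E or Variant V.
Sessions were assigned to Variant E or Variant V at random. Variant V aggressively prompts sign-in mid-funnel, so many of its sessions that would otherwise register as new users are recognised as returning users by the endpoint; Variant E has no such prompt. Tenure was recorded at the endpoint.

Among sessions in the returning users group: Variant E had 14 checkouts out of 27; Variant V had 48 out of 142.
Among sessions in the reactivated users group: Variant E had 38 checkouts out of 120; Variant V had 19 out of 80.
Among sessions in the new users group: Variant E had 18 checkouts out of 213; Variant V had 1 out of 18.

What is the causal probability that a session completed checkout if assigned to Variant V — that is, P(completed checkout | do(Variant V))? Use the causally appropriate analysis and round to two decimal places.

Variant E is higher inside every user tenure stratum but Variant V is higher in aggregate. Whether to stratify depends on how user tenure relates to the variant.
User tenure here is a post-treatment variable shaped by the variant; conditioning on it would introduce bias rather than remove it. The overall comparison is the causal one.
So P(outcome | do(Variant V)) is just the pooled rate for Variant V: 68/240 = 0.283.

0.28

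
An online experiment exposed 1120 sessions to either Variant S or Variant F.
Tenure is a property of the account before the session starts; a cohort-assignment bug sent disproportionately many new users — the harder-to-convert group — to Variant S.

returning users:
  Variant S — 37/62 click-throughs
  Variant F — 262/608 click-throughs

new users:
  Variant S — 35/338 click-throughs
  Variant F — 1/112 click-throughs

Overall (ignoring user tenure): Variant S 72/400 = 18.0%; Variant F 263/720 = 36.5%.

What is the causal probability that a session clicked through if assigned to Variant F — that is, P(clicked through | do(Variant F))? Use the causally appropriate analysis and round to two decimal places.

Variant S is higher inside every user tenure stratum but Variant F is higher in aggregate. Whether to stratify depends on how user tenure relates to the variant.
Here user tenure is a common cause — it drives both which variant a case falls under and the outcome. The crude comparison mixes populations; the stratum-specific rates are the causally relevant ones.
Standardising Variant F to the population user tenure mix: 0.598·262/608 + 0.402·1/112 = 0.261.

0.26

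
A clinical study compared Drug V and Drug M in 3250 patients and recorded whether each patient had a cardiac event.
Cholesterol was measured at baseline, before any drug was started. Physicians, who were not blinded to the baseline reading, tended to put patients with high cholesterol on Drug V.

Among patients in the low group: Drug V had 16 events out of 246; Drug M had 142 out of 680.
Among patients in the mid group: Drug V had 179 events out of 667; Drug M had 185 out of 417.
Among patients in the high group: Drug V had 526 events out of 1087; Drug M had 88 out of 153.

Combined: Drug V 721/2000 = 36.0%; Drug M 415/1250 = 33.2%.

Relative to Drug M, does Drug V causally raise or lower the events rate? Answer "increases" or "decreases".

decreases

The stratified and pooled comparisons disagree (Drug V wins within each cholesterol; Drug M wins overall), so the answer turns on the causal role of cholesterol.
Here cholesterol is a common cause — it drives both which drug a case falls under and the outcome. The crude comparison mixes populations; the stratum-specific rates are the causally relevant ones.
Within each level — low: 6.5% vs 20.9%; mid: 26.8% vs 44.4%; high: 48.4% vs 57.5% — Drug V is lower every time.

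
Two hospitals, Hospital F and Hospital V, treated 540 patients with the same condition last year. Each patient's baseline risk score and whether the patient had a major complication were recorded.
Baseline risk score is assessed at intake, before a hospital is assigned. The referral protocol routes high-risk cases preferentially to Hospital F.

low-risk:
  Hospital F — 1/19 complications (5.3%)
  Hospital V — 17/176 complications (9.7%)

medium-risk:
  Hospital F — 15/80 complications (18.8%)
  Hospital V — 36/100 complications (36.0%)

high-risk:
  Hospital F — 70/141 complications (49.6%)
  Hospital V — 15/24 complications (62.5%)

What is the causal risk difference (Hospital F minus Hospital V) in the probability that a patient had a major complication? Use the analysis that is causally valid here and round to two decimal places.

The imbalance in baseline risk score arose from how patients were allocated, not from anything the hospital did; and baseline risk score independently affects the outcome. The pooled gap is confounded — condition on baseline risk score.
Adjusting over the population distribution of baseline risk score: 0.361·(0.053−0.097) + 0.333·(0.188−0.360) + 0.306·(0.496−0.625) = -0.113.

-0.11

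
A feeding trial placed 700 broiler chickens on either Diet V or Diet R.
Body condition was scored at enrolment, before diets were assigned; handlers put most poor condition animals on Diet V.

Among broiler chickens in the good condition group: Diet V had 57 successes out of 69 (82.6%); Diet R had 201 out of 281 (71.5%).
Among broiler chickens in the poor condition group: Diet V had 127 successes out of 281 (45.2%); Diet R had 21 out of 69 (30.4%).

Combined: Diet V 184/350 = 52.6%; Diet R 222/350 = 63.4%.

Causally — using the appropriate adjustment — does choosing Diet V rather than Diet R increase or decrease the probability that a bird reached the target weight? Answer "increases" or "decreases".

increases

Diet V is higher inside every starting body condition stratum but Diet R is higher in aggregate. Whether to stratify depends on how starting body condition relates to the diet.
Here starting body condition is a common cause — it drives both which diet a case falls under and the outcome. The crude comparison mixes populations; the stratum-specific rates are the causally relevant ones.
Within each level — good condition: 82.6% vs 71.5%; poor condition: 45.2% vs 30.4% — Diet V is higher every time.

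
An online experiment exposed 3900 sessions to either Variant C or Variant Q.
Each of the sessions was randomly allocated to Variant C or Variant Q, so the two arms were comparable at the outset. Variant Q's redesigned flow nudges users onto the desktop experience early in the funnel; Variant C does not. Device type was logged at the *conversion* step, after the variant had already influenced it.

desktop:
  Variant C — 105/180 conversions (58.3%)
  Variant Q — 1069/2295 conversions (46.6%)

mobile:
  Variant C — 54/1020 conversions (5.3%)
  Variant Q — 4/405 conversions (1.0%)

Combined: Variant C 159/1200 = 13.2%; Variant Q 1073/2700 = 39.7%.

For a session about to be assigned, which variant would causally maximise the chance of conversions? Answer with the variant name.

Device type is recorded after the variant and is itself shifted by it — it sits on the causal path from variant to outcome. Conditioning on a mediator would strip out part of the effect we want; the pooled comparison gives the total causal effect.
Pooled: Variant C 13.2% vs Variant Q 39.7%; Variant Q is higher overall.

Variant Q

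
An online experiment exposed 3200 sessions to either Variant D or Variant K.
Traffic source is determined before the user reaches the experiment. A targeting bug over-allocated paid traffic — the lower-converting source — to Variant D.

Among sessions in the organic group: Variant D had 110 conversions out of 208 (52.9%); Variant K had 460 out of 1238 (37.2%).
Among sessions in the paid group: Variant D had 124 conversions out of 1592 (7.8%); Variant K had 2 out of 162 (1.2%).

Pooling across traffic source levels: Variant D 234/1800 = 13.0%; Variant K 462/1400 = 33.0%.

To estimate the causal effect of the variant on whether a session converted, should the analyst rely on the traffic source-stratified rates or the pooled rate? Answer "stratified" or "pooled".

stratified

Traffic source is set before the variant has any effect — it is not caused by the variant — and it independently drives the outcome. That makes it a confounder, so the causal comparison is within traffic source levels.
Within each level — organic: 52.9% vs 37.2%; paid: 7.8% vs 1.2% — Variant D is higher every time.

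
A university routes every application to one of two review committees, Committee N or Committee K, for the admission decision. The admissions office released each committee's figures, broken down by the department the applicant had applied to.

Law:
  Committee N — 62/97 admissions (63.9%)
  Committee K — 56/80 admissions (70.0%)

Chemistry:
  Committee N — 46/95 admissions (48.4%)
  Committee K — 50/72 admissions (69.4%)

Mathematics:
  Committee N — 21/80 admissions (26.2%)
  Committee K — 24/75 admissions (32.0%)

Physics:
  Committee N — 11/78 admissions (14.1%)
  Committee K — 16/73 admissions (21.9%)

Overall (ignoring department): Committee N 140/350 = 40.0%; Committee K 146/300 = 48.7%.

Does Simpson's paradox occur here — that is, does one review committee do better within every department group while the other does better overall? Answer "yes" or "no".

no

Within each department level (Law 63.9% vs 70.0%; Chemistry 48.4% vs 69.4%; Mathematics 26.2% vs 32.0%; Physics 14.1% vs 21.9%), Committee K has the higher rate every time. Pooled: 40.0% vs 48.7% — Committee K has the higher rate overall. They agree.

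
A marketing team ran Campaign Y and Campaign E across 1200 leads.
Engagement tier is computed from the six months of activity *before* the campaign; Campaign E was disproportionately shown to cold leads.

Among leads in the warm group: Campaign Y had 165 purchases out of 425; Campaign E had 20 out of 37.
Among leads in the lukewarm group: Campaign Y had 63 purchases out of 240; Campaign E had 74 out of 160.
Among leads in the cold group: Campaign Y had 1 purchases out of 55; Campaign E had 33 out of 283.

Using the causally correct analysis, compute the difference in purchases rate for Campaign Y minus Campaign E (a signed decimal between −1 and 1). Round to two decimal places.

-0.15

Here engagement tier is a common cause — it drives both which campaign a case falls under and the outcome. The crude comparison mixes populations; the stratum-specific rates are the causally relevant ones.
Adjusting over the population distribution of engagement tier: 0.385·(0.388−0.541) + 0.333·(0.263−0.463) + 0.282·(0.018−0.117) = -0.153.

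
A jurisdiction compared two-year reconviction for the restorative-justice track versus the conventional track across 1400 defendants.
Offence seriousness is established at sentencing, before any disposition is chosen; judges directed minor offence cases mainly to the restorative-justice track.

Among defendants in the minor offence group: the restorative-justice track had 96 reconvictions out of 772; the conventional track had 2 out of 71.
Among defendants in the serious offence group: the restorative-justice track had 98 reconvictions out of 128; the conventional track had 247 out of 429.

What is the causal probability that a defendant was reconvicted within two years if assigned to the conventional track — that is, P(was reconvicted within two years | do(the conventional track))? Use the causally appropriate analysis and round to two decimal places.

0.25

the conventional track is lower inside every offence seriousness stratum but the restorative-justice track is lower in aggregate. Whether to stratify depends on how offence seriousness relates to the disposition.
Offence seriousness differs across dispositions for reasons unrelated to any effect of the disposition itself, and it separately predicts the outcome — a classic confounder. We must compare within offence seriousness levels.
Standardising the conventional track to the population offence seriousness mix: 0.602·2/71 + 0.398·247/429 = 0.246.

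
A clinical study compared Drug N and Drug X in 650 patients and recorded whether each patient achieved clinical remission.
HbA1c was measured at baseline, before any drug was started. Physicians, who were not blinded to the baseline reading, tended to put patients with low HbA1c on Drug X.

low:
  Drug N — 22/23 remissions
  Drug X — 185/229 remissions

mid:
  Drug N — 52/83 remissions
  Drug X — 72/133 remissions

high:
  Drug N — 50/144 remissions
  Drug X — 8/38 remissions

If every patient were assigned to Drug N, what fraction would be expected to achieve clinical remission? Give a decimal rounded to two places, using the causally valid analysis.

0.68

HbA1c differs across drugs for reasons unrelated to any effect of the drug itself, and it separately predicts the outcome — a classic confounder. We must compare within HbA1c levels.
Standardising Drug N to the population HbA1c mix: 0.388·22/23 + 0.332·52/83 + 0.280·50/144 = 0.676.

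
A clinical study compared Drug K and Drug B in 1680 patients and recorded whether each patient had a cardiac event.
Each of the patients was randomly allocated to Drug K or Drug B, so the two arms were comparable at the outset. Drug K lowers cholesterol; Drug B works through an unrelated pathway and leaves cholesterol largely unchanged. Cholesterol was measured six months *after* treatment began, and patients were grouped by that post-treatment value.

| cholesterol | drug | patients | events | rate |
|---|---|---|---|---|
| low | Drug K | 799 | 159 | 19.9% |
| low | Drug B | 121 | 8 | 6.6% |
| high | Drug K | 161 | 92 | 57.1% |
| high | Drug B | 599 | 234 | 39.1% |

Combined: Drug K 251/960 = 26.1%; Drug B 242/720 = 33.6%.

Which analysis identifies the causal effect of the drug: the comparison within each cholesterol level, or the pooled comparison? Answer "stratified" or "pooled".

Cholesterol is downstream of the drug. One should not condition on a consequence of treatment, so the overall rates are the right comparison.
Pooled: Drug K 26.1% vs Drug B 33.6%; Drug K is lower overall.

pooled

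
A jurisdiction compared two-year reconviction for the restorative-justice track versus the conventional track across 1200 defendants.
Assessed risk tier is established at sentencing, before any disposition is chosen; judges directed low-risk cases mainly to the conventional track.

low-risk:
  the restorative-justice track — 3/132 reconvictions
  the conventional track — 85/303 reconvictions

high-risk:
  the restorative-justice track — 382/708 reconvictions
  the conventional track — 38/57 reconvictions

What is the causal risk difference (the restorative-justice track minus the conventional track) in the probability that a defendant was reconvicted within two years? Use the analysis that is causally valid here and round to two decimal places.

Assessed risk tier is set before the disposition has any effect — it is not caused by the disposition — and it independently drives the outcome. That makes it a confounder, so the causal comparison is within assessed risk tier levels.
Adjusting over the population distribution of assessed risk tier: 0.362·(0.023−0.281) + 0.637·(0.540−0.667) = -0.174.

-0.17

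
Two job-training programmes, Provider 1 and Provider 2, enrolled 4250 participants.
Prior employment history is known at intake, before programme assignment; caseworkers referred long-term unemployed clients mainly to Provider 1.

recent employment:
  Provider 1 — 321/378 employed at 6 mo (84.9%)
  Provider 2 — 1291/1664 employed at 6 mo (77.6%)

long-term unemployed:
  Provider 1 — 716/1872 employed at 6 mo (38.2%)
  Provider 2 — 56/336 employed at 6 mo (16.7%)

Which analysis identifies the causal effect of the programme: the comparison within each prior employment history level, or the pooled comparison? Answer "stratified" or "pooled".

Provider 1 is higher inside every prior employment history stratum but Provider 2 is higher in aggregate. Whether to stratify depends on how prior employment history relates to the programme.
Prior employment history differs across programmes for reasons unrelated to any effect of the programme itself, and it separately predicts the outcome — a classic confounder. We must compare within prior employment history levels.
Within each level — recent employment: 84.9% vs 77.6%; long-term unemployed: 38.2% vs 16.7% — Provider 1 is higher every time.

stratified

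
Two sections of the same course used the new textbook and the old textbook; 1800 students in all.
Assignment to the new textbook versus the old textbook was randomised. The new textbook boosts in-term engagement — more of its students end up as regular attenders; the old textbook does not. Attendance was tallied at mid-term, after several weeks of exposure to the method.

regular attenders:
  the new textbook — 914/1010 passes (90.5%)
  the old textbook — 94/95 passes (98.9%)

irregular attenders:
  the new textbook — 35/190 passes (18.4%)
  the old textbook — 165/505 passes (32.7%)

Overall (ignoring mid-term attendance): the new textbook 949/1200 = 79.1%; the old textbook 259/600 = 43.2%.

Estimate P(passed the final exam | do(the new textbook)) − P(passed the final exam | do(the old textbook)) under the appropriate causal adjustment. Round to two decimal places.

+0.36

the old textbook is higher inside every mid-term attendance stratum but the new textbook is higher in aggregate. Whether to stratify depends on how mid-term attendance relates to the teaching method.
Mid-term attendance is recorded after the teaching method and is itself shifted by it — it sits on the causal path from teaching method to outcome. Conditioning on a mediator would strip out part of the effect we want; the pooled comparison gives the total causal effect.
The causal difference is the pooled difference: 0.791 − 0.432 = +0.359.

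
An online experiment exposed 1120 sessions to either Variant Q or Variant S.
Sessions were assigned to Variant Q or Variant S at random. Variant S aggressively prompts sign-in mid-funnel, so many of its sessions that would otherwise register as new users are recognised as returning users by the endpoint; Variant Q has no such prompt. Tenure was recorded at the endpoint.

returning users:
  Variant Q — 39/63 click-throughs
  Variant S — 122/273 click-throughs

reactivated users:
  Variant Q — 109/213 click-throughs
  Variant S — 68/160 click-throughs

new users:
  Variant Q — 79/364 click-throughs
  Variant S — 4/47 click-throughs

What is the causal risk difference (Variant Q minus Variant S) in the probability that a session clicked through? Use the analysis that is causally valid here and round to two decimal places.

Variant Q is higher inside every user tenure stratum but Variant S is higher in aggregate. Whether to stratify depends on how user tenure relates to the variant.
Stratifying would compare variants among sessions the variants themselves sorted into user tenure groups — a form of selection on an intermediate. The unconditioned pooled rates give the total causal effect.
The causal difference is the pooled difference: 0.355 − 0.404 = -0.049.

-0.05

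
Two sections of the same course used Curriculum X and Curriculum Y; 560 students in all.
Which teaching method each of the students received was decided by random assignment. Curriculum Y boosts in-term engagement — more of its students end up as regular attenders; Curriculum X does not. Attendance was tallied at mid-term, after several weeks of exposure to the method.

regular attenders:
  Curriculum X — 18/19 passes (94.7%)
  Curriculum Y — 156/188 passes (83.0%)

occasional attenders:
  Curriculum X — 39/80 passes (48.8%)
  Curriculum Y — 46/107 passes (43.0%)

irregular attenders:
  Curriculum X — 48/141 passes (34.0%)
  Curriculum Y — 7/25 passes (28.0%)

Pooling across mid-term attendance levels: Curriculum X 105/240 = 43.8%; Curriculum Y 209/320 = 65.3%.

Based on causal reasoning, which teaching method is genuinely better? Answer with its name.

Stratifying would compare teaching methods among students the teaching methods themselves sorted into mid-term attendance groups — a form of selection on an intermediate. The unconditioned pooled rates give the total causal effect.
Pooled: Curriculum X 43.8% vs Curriculum Y 65.3%; Curriculum Y is higher overall.

Curriculum Y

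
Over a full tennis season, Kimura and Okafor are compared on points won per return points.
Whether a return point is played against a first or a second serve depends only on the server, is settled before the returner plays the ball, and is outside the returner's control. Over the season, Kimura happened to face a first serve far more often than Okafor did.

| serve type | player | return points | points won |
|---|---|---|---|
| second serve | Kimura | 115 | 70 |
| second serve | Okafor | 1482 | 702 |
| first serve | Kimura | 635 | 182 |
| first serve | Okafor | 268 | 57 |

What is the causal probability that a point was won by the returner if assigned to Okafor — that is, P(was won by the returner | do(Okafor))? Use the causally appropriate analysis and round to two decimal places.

Serve type differs across players for reasons unrelated to any effect of the player itself, and it separately predicts the outcome — a classic confounder. We must compare within serve type levels.
Standardising Okafor to the population serve type mix: 0.639·702/1482 + 0.361·57/268 = 0.379.

0.38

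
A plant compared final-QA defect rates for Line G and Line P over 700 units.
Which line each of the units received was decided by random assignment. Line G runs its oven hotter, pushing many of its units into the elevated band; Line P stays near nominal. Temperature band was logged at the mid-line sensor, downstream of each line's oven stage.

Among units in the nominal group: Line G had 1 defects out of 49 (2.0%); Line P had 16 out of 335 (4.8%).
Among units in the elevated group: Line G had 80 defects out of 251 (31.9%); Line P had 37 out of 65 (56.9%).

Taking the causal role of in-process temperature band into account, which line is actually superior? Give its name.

In-process temperature band lies on the pathway line → in-process temperature band → outcome, so adjusting for it blocks the indirect effect. For the total causal effect of line, use the unadjusted pooled rates.
Pooled: Line G 27.0% vs Line P 13.2%; Line P is lower overall.

Line P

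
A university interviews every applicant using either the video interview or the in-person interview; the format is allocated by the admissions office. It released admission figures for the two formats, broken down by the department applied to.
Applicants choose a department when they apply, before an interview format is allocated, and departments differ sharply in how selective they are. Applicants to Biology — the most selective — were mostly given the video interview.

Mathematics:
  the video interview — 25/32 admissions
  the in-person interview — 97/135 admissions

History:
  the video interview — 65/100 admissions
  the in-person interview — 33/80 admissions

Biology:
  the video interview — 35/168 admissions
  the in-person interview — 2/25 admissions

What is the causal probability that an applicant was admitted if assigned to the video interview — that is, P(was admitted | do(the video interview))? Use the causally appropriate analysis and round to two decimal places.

0.53

Within every department level the video interview has the higher rate, yet pooled the in-person interview does — Simpson's reversal.
Department is set before the interview format has any effect — it is not caused by the interview format — and it independently drives the outcome. That makes it a confounder, so the causal comparison is within department levels.
Standardising the video interview to the population department mix: 0.309·25/32 + 0.333·65/100 + 0.357·35/168 = 0.533.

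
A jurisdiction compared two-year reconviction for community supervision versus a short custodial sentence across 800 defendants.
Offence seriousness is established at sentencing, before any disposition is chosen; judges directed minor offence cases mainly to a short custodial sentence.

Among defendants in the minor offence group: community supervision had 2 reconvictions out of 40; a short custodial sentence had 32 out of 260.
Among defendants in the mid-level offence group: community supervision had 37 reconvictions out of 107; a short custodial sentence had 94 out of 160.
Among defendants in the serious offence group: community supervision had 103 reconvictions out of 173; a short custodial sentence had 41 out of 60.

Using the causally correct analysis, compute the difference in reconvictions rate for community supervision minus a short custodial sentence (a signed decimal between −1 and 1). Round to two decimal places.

-0.13

The stratified and pooled comparisons disagree (community supervision wins within each offence seriousness; a short custodial sentence wins overall), so the answer turns on the causal role of offence seriousness.
Offence seriousness differs across dispositions for reasons unrelated to any effect of the disposition itself, and it separately predicts the outcome — a classic confounder. We must compare within offence seriousness levels.
Adjusting over the population distribution of offence seriousness: 0.375·(0.050−0.123) + 0.334·(0.346−0.588) + 0.291·(0.595−0.683) = -0.134.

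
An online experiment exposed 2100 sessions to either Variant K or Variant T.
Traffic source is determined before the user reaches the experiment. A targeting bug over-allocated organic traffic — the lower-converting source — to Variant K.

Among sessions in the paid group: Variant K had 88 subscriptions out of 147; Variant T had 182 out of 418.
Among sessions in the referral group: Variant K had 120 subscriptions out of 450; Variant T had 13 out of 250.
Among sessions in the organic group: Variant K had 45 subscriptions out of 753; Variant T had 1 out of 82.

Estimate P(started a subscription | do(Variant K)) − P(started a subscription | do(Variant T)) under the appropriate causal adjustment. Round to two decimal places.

Variant K is higher inside every traffic source stratum but Variant T is higher in aggregate. Whether to stratify depends on how traffic source relates to the variant.
Traffic source differs across variants for reasons unrelated to any effect of the variant itself, and it separately predicts the outcome — a classic confounder. We must compare within traffic source levels.
Adjusting over the population distribution of traffic source: 0.269·(0.599−0.435) + 0.333·(0.267−0.052) + 0.398·(0.060−0.012) = +0.134.

+0.13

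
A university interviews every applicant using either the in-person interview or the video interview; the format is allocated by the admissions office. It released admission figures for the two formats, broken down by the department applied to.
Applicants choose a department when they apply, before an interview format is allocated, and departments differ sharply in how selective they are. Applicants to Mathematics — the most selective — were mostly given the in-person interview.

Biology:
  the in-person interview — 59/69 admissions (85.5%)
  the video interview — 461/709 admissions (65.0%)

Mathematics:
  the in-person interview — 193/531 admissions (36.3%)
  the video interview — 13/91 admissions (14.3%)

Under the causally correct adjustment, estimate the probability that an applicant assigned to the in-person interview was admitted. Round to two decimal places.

Since department is a pre-existing factor (not a product of the interview format) and it affects the outcome on its own, it is a confounder. The stratified rates, not the pooled rate, identify the causal effect.
Standardising the in-person interview to the population department mix: 0.556·59/69 + 0.444·193/531 = 0.637.

0.64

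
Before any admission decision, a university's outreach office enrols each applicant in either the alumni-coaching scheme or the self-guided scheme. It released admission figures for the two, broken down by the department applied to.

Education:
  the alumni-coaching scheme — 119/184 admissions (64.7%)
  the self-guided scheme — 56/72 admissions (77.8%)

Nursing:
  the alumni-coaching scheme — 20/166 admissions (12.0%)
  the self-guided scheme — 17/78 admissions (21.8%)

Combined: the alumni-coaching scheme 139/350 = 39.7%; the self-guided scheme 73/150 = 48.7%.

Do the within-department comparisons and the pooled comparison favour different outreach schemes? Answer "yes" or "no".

Within each department level (Education 64.7% vs 77.8%; Nursing 12.0% vs 21.8%), the self-guided scheme has the higher rate every time. Pooled: 39.7% vs 48.7% — the self-guided scheme has the higher rate overall. They agree.

no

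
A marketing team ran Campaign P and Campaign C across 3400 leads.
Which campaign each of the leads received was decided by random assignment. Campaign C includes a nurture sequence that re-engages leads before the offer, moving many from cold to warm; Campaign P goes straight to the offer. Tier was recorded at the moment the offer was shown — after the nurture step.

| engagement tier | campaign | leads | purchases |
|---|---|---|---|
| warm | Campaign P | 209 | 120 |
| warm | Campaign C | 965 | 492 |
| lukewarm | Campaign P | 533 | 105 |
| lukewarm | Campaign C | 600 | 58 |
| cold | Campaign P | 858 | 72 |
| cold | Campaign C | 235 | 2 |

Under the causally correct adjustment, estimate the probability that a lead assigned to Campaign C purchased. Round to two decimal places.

Engagement tier is downstream of the campaign. One should not condition on a consequence of treatment, so the overall rates are the right comparison.
So P(outcome | do(Campaign C)) is just the pooled rate for Campaign C: 552/1800 = 0.307.

0.31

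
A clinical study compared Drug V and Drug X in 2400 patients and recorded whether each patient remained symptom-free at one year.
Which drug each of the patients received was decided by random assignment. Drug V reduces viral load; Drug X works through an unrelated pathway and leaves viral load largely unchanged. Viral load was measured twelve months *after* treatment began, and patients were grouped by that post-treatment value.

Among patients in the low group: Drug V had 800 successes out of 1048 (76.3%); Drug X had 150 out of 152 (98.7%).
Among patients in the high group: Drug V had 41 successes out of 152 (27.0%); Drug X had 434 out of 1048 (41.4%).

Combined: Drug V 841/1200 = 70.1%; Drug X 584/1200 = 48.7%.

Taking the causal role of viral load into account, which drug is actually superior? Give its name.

The distribution of viral load is itself part of what the drug does — it is an intermediate outcome. Holding it fixed would remove that part of the effect; the total effect is the pooled difference.
Pooled: Drug V 70.1% vs Drug X 48.7%; Drug V is higher overall.

Drug V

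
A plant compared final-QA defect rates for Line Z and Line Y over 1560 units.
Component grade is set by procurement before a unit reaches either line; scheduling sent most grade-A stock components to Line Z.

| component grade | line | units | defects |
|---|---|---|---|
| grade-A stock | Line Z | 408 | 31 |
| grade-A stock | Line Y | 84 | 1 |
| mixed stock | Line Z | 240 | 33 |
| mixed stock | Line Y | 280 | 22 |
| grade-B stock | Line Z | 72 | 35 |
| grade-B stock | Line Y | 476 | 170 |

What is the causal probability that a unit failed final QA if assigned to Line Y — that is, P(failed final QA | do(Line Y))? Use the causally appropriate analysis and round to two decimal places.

0.16

Within every component grade level Line Y has the lower rate, yet pooled Line Z does — Simpson's reversal.
The imbalance in component grade arose from how units were allocated, not from anything the line did; and component grade independently affects the outcome. The pooled gap is confounded — condition on component grade.
Standardising Line Y to the population component grade mix: 0.315·1/84 + 0.333·22/280 + 0.351·170/476 = 0.155.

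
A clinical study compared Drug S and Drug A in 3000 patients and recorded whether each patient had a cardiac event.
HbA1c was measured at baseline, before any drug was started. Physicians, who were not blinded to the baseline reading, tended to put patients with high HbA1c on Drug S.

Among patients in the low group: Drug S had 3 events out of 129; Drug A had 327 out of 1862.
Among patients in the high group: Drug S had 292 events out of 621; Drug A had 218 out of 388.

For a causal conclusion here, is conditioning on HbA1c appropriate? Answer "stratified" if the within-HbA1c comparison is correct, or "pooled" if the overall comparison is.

Here HbA1c is a common cause — it drives both which drug a case falls under and the outcome. The crude comparison mixes populations; the stratum-specific rates are the causally relevant ones.
Within each level — low: 2.3% vs 17.6%; high: 47.0% vs 56.2% — Drug S is lower every time.

stratified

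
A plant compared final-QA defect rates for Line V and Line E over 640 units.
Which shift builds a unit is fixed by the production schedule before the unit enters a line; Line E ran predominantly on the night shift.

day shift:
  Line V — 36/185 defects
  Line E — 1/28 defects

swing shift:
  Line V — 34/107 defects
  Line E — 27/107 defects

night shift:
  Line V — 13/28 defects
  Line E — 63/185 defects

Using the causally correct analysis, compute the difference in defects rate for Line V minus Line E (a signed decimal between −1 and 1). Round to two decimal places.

+0.12

Line E is lower inside every shift stratum but Line V is lower in aggregate. Whether to stratify depends on how shift relates to the line.
Nothing the line does changes shift; the imbalance is an allocation artefact. With shift also predicting the outcome, the pooled figure is confounded, and the within-stratum comparison is the causal one.
Adjusting over the population distribution of shift: 0.333·(0.195−0.036) + 0.334·(0.318−0.252) + 0.333·(0.464−0.341) = +0.116.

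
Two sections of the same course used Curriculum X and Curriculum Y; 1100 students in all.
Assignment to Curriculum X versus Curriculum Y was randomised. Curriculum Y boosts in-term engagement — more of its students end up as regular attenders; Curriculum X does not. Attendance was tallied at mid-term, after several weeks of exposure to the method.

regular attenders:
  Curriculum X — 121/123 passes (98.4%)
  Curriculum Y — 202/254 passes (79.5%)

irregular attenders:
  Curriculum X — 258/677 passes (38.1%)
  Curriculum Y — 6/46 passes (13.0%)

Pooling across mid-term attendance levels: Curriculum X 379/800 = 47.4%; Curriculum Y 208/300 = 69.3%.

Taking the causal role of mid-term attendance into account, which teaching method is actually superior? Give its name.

The stratified and pooled comparisons disagree (Curriculum X wins within each mid-term attendance; Curriculum Y wins overall), so the answer turns on the causal role of mid-term attendance.
Mid-term attendance lies on the pathway teaching method → mid-term attendance → outcome, so adjusting for it blocks the indirect effect. For the total causal effect of teaching method, use the unadjusted pooled rates.
Pooled: Curriculum X 47.4% vs Curriculum Y 69.3%; Curriculum Y is higher overall.

Curriculum Y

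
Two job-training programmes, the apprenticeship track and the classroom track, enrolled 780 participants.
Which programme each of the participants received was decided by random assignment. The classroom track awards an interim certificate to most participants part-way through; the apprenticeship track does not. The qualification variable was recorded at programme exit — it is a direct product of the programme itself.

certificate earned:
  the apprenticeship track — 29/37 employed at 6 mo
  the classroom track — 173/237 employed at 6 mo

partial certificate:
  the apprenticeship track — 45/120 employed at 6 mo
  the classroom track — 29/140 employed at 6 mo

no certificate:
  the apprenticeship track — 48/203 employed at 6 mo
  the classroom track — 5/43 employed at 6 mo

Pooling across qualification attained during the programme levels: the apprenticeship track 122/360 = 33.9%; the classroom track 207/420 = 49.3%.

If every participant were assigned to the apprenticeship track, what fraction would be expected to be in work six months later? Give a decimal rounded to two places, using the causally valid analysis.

Within every qualification attained during the programme level the apprenticeship track has the higher rate, yet pooled the classroom track does — Simpson's reversal.
The distribution of qualification attained during the programme is itself part of what the programme does — it is an intermediate outcome. Holding it fixed would remove that part of the effect; the total effect is the pooled difference.
So P(outcome | do(the apprenticeship track)) is just the pooled rate for the apprenticeship track: 122/360 = 0.339.

0.34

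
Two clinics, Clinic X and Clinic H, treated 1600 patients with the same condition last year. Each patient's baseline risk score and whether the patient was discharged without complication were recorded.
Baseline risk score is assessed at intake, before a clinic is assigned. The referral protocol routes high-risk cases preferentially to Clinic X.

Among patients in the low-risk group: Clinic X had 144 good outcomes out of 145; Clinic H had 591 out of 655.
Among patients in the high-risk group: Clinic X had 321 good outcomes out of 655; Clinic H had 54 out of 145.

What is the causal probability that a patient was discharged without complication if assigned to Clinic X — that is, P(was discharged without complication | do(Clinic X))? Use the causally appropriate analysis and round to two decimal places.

Within every baseline risk score level Clinic X has the higher rate, yet pooled Clinic H does — Simpson's reversal.
Here baseline risk score is a common cause — it drives both which clinic a case falls under and the outcome. The crude comparison mixes populations; the stratum-specific rates are the causally relevant ones.
Standardising Clinic X to the population baseline risk score mix: 0.500·144/145 + 0.500·321/655 = 0.742.

0.74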